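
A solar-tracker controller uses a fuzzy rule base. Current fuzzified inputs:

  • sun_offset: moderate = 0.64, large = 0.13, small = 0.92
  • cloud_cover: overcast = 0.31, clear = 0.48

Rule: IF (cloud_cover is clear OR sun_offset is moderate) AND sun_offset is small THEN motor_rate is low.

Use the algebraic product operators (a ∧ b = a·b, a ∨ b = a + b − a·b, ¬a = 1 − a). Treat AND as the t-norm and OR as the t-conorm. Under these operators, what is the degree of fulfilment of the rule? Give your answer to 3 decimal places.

firing strength: (clear=0.48 OR moderate=0.64) = 0.8128; AND[a·b] with small=0.92 → w = 0.7478

0.748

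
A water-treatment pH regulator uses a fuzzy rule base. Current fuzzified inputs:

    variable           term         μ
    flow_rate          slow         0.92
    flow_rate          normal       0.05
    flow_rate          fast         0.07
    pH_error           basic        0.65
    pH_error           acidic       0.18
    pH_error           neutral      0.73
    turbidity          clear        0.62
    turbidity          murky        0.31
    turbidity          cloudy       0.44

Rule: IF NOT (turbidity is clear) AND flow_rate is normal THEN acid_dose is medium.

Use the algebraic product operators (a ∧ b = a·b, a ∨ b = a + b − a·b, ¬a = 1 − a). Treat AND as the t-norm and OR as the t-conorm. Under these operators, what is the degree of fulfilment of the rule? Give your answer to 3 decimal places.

firing strength: ¬clear=1−0.62=0.38, normal=0.05; AND[a·b] → w = 0.0190

0.019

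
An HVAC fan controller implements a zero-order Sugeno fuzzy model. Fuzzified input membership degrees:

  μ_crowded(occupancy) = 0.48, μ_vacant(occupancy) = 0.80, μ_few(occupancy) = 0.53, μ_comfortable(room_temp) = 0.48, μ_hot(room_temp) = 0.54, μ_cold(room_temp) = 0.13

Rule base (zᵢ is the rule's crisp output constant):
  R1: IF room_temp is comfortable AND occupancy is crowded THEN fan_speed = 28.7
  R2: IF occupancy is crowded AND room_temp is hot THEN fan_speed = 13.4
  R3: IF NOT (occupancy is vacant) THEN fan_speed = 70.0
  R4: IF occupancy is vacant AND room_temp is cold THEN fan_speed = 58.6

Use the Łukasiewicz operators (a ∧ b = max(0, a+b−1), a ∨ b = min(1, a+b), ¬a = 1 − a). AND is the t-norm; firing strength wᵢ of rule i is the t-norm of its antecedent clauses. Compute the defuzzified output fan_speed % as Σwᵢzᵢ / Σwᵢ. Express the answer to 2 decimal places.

64.85

R1 (z=28.7): comfortable=0.48, crowded=0.48; AND[max(0, a+b−1)] → w = 0.00
R2 (z=13.4): crowded=0.48, hot=0.54; AND[max(0, a+b−1)] → w = 0.02
R3 (z=70.0): ¬vacant=1−0.80=0.20 → w = 0.20
R4 (z=58.6): vacant=0.80, cold=0.13; AND[max(0, a+b−1)] → w = 0.00
Weighted average = (0.00·28.7 + 0.02·13.4 + 0.20·70.0 + 0.00·58.6) / (0.00 + 0.02 + 0.20 + 0.00)
  = 14.2680 / 0.2200 = 64.85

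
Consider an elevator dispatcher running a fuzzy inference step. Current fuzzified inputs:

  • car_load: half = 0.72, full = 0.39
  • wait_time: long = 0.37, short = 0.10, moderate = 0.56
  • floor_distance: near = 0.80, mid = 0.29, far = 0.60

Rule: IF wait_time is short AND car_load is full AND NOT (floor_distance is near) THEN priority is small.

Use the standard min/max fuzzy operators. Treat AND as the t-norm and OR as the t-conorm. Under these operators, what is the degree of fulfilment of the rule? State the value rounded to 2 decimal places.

firing strength: short=0.10, full=0.39, ¬near=1−0.80=0.20; AND[min(a, b)] → w = 0.10

0.10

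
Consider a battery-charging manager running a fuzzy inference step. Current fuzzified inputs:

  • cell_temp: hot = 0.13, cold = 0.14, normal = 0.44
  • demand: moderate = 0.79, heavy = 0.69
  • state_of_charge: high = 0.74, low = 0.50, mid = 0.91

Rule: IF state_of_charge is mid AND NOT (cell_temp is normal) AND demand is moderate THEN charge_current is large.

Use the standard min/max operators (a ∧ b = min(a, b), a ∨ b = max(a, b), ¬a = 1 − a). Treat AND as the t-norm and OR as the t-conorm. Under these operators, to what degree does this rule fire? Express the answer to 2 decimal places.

firing strength: mid=0.91, ¬normal=1−0.44=0.56, moderate=0.79; AND[min(a, b)] → w = 0.56

0.56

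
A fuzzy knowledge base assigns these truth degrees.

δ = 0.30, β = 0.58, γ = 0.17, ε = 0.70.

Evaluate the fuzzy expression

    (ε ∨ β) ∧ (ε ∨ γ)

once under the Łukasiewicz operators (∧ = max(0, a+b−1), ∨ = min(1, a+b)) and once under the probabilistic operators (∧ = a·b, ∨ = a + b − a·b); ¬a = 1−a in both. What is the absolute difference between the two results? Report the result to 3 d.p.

Under Łukasiewicz:
  ε ∨ β = min(1, a+b) on (0.70, 0.58) = 1.00
  ε ∨ γ = min(1, a+b) on (0.70, 0.17) = 0.87
  (ε ∨ β) ∧ (ε ∨ γ) = max(0, a+b−1) on (1.00, 0.87) = 0.87
  → value = 0.8700
Under probabilistic:
  ε ∨ β = a + b − a·b on (0.7000, 0.5800) = 0.8740
  ε ∨ γ = a + b − a·b on (0.7000, 0.1700) = 0.7510
  (ε ∨ β) ∧ (ε ∨ γ) = a·b on (0.8740, 0.7510) = 0.6564
  → value = 0.6564
|0.8700 − 0.6564| = 0.214

0.214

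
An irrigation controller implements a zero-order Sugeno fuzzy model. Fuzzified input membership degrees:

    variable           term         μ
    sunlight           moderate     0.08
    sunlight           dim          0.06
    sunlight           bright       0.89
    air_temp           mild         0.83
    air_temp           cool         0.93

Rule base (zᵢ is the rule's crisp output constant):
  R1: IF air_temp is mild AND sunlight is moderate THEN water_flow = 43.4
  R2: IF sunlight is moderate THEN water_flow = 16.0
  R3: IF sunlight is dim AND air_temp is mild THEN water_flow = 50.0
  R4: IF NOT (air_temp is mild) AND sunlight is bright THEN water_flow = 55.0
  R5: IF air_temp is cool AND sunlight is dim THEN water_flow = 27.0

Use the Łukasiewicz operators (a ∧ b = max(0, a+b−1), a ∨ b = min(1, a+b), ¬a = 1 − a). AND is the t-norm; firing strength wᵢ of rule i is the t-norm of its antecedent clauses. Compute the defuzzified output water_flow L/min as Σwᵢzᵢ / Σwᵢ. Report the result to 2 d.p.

R1 (z=43.4): mild=0.83, moderate=0.08; AND[max(0, a+b−1)] → w = 0.00
R2 (z=16.0): moderate=0.08 → w = 0.08
R3 (z=50.0): dim=0.06, mild=0.83; AND[max(0, a+b−1)] → w = 0.00
R4 (z=55.0): ¬mild=1−0.83=0.17, bright=0.89; AND[max(0, a+b−1)] → w = 0.06
R5 (z=27.0): cool=0.93, dim=0.06; AND[max(0, a+b−1)] → w = 0.00
Weighted average = (0.00·43.4 + 0.08·16.0 + 0.00·50.0 + 0.06·55.0 + 0.00·27.0) / (0.00 + 0.08 + 0.00 + 0.06 + 0.00)
  = 4.5800 / 0.1400 = 32.71

32.71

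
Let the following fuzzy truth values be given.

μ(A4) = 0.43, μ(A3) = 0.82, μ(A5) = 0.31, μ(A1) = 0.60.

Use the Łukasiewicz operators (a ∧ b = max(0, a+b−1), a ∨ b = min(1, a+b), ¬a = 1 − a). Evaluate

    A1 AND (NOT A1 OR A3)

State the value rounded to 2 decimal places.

NOT A1 = 1 − 0.60 = 0.40
NOT A1 OR A3 = min(1, a+b) on (0.40, 0.82) = 1.00
A1 AND (NOT A1 OR A3) = max(0, a+b−1) on (0.60, 1.00) = 0.60

0.60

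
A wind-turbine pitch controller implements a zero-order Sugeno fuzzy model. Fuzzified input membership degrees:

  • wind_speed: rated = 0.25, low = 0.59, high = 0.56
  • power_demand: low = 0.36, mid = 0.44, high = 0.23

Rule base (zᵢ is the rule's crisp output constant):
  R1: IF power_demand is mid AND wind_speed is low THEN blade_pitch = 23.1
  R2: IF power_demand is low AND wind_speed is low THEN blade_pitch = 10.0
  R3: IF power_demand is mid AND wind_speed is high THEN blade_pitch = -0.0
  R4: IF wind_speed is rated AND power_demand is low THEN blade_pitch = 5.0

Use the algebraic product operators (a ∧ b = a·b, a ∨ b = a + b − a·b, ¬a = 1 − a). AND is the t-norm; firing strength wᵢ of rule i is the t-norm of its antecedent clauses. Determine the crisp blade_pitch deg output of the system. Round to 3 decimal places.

R1 (z=23.1): mid=0.44, low=0.59; AND[a·b] → w = 0.2596
R2 (z=10.0): low=0.36, low=0.59; AND[a·b] → w = 0.2124
R3 (z=-0.0): mid=0.44, high=0.56; AND[a·b] → w = 0.2464
R4 (z=5.0): rated=0.25, low=0.36; AND[a·b] → w = 0.0900
Weighted average = (0.2596·23.1 + 0.2124·10.0 + 0.2464·-0.0 + 0.0900·5.0) / (0.2596 + 0.2124 + 0.2464 + 0.0900)
  = 8.5708 / 0.8084 = 10.602

10.602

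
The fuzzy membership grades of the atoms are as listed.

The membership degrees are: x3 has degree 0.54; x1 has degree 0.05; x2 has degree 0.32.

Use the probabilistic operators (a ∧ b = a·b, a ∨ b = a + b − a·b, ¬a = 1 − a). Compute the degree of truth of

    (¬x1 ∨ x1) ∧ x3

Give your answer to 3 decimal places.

¬x1 = 1 − 0.0500 = 0.9500
¬x1 ∨ x1 = a + b − a·b on (0.9500, 0.0500) = 0.9525
(¬x1 ∨ x1) ∧ x3 = a·b on (0.9525, 0.5400) = 0.5144

0.514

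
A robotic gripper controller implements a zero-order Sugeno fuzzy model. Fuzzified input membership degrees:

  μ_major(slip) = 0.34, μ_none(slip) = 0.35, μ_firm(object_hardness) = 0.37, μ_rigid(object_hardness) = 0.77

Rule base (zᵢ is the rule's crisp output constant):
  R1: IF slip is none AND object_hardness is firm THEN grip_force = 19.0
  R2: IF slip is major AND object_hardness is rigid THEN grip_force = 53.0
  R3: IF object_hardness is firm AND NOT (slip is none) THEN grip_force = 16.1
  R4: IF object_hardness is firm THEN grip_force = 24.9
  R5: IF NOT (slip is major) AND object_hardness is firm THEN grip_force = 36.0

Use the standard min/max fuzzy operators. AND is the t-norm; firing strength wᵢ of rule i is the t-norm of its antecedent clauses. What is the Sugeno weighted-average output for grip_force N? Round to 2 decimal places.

R1 (z=19.0): none=0.35, firm=0.37; AND[min(a, b)] → w = 0.35
R2 (z=53.0): major=0.34, rigid=0.77; AND[min(a, b)] → w = 0.34
R3 (z=16.1): firm=0.37, ¬none=1−0.35=0.65; AND[min(a, b)] → w = 0.37
R4 (z=24.9): firm=0.37 → w = 0.37
R5 (z=36.0): ¬major=1−0.34=0.66, firm=0.37; AND[min(a, b)] → w = 0.37
Weighted average = (0.35·19.0 + 0.34·53.0 + 0.37·16.1 + 0.37·24.9 + 0.37·36.0) / (0.35 + 0.34 + 0.37 + 0.37 + 0.37)
  = 53.1600 / 1.8000 = 29.53

29.53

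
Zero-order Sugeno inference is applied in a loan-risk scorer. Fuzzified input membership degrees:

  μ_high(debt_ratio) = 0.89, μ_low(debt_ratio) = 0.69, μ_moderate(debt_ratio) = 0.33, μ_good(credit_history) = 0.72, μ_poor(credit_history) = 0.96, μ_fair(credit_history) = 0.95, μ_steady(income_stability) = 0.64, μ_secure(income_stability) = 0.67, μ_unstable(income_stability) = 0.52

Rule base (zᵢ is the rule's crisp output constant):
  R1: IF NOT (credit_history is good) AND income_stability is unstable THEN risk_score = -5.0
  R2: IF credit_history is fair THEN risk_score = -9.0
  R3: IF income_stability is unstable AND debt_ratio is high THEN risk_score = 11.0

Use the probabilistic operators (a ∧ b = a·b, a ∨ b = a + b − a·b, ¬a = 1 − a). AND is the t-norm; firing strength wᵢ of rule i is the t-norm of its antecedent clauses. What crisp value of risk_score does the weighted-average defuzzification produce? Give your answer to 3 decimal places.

R1 (z=-5.0): ¬good=1−0.72=0.28, unstable=0.52; AND[a·b] → w = 0.1456
R2 (z=-9.0): fair=0.95 → w = 0.9500
R3 (z=11.0): unstable=0.52, high=0.89; AND[a·b] → w = 0.4628
Weighted average = (0.1456·-5.0 + 0.9500·-9.0 + 0.4628·11.0) / (0.1456 + 0.9500 + 0.4628)
  = -4.1872 / 1.5584 = -2.687

-2.687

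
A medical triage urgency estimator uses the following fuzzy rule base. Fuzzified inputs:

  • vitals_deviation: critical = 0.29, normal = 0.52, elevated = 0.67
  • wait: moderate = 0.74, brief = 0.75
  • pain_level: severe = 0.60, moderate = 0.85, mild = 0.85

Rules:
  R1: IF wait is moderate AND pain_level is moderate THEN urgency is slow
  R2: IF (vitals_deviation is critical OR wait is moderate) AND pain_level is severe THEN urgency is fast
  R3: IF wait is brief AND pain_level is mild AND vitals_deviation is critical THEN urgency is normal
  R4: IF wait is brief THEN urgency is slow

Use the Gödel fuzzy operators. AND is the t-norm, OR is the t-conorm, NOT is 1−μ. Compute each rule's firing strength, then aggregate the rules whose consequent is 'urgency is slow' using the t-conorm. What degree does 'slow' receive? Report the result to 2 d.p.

R1: moderate=0.74, moderate=0.85; AND[min(a, b)] → w = 0.74
R2: (critical=0.29 OR moderate=0.74) = 0.74; AND[min(a, b)] with severe=0.60 → w = 0.60
R3: brief=0.75, mild=0.85, critical=0.29; AND[min(a, b)] → w = 0.29
R4: brief=0.75 → w = 0.75
Rules with consequent 'slow': {R1, R4} → strengths 0.74, 0.75
Aggregate via t-conorm [max(a, b)]: 0.75

0.75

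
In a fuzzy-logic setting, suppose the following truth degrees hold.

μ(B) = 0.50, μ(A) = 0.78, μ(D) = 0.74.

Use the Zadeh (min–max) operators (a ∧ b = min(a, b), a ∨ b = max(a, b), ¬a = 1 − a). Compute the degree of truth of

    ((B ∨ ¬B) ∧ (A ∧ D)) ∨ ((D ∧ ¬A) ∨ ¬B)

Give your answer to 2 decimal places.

0.50

¬B = 1 − 0.50 = 0.50
B ∨ ¬B = max(a, b) on (0.50, 0.50) = 0.50
A ∧ D = min(a, b) on (0.78, 0.74) = 0.74
(B ∨ ¬B) ∧ (A ∧ D) = min(a, b) on (0.50, 0.74) = 0.50
¬A = 1 − 0.78 = 0.22
D ∧ ¬A = min(a, b) on (0.74, 0.22) = 0.22
¬B = 1 − 0.50 = 0.50
(D ∧ ¬A) ∨ ¬B = max(a, b) on (0.22, 0.50) = 0.50
((B ∨ ¬B) ∧ (A ∧ D)) ∨ ((D ∧ ¬A) ∨ ¬B) = max(a, b) on (0.50, 0.50) = 0.50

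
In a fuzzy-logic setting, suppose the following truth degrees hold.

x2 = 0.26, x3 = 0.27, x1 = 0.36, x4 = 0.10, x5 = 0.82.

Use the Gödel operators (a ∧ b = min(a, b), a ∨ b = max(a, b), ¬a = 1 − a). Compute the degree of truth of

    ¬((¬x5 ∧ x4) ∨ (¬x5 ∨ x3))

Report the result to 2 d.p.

0.73

¬x5 = 1 − 0.82 = 0.18
¬x5 ∧ x4 = min(a, b) on (0.18, 0.10) = 0.10
¬x5 = 1 − 0.82 = 0.18
¬x5 ∨ x3 = max(a, b) on (0.18, 0.27) = 0.27
(¬x5 ∧ x4) ∨ (¬x5 ∨ x3) = max(a, b) on (0.10, 0.27) = 0.27
¬((¬x5 ∧ x4) ∨ (¬x5 ∨ x3)) = 1 − 0.27 = 0.73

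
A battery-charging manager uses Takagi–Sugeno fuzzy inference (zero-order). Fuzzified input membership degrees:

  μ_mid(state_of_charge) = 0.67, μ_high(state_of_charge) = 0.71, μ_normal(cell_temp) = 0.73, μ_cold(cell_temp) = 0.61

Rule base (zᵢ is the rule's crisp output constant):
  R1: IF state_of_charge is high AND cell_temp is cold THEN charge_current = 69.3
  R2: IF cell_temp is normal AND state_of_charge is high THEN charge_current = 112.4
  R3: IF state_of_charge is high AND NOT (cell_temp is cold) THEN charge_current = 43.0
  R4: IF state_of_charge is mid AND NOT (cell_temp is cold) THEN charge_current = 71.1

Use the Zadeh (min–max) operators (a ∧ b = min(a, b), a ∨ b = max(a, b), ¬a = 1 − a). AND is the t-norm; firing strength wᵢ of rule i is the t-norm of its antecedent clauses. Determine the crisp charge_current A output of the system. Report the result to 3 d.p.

R1 (z=69.3): high=0.71, cold=0.61; AND[min(a, b)] → w = 0.61
R2 (z=112.4): normal=0.73, high=0.71; AND[min(a, b)] → w = 0.71
R3 (z=43.0): high=0.71, ¬cold=1−0.61=0.39; AND[min(a, b)] → w = 0.39
R4 (z=71.1): mid=0.67, ¬cold=1−0.61=0.39; AND[min(a, b)] → w = 0.39
Weighted average = (0.61·69.3 + 0.71·112.4 + 0.39·43.0 + 0.39·71.1) / (0.61 + 0.71 + 0.39 + 0.39)
  = 166.5760 / 2.1000 = 79.322

79.322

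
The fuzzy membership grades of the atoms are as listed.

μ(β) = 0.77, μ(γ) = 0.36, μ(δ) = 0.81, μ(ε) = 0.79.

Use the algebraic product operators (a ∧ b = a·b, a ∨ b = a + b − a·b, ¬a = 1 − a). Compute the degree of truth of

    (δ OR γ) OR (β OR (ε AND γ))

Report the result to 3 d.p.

δ OR γ = a + b − a·b on (0.8100, 0.3600) = 0.8784
ε AND γ = a·b on (0.7900, 0.3600) = 0.2844
β OR (ε AND γ) = a + b − a·b on (0.7700, 0.2844) = 0.8354
(δ OR γ) OR (β OR (ε AND γ)) = a + b − a·b on (0.8784, 0.8354) = 0.9800

0.980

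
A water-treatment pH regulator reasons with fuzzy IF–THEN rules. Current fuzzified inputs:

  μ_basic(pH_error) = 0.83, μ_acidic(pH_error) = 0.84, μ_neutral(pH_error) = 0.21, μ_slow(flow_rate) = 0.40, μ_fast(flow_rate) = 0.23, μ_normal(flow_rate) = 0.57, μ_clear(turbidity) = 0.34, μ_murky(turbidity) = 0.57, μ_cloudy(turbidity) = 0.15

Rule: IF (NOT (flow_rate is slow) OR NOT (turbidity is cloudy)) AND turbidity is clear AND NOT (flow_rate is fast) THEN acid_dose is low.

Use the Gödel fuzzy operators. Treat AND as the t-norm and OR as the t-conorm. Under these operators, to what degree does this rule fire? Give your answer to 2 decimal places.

firing strength: (¬slow=1−0.40=0.60 OR ¬cloudy=1−0.15=0.85) = 0.85; AND[min(a, b)] with clear=0.34, ¬fast=1−0.23=0.77 → w = 0.34

0.34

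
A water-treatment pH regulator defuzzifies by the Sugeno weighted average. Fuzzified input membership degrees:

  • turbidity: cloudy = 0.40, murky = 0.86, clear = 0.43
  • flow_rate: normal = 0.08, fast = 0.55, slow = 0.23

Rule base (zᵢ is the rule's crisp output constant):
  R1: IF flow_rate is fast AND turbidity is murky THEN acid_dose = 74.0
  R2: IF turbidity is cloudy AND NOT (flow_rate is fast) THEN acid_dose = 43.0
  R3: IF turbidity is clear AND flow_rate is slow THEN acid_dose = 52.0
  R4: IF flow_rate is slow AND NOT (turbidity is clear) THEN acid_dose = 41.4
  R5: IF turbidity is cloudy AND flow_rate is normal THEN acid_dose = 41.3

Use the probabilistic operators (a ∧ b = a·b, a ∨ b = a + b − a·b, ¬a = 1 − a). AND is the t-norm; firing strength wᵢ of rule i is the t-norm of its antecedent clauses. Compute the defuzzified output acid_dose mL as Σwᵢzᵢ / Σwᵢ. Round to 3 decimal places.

59.709

R1 (z=74.0): fast=0.55, murky=0.86; AND[a·b] → w = 0.4730
R2 (z=43.0): cloudy=0.40, ¬fast=1−0.55=0.45; AND[a·b] → w = 0.1800
R3 (z=52.0): clear=0.43, slow=0.23; AND[a·b] → w = 0.0989
R4 (z=41.4): slow=0.23, ¬clear=1−0.43=0.57; AND[a·b] → w = 0.1311
R5 (z=41.3): cloudy=0.40, normal=0.08; AND[a·b] → w = 0.0320
Weighted average = (0.4730·74.0 + 0.1800·43.0 + 0.0989·52.0 + 0.1311·41.4 + 0.0320·41.3) / (0.4730 + 0.1800 + 0.0989 + 0.1311 + 0.0320)
  = 54.6339 / 0.9150 = 59.709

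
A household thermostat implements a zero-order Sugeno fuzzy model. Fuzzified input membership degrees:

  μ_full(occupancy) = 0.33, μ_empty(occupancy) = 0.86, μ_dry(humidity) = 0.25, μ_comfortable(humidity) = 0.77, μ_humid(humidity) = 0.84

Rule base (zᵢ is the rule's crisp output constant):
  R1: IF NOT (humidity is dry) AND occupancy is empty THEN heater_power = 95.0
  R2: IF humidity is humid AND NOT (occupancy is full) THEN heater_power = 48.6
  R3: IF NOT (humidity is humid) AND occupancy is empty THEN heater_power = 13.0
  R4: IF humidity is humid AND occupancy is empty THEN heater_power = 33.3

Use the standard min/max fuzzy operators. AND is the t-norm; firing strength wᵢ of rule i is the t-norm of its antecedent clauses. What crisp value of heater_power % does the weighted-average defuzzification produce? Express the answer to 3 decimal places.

R1 (z=95.0): ¬dry=1−0.25=0.75, empty=0.86; AND[min(a, b)] → w = 0.75
R2 (z=48.6): humid=0.84, ¬full=1−0.33=0.67; AND[min(a, b)] → w = 0.67
R3 (z=13.0): ¬humid=1−0.84=0.16, empty=0.86; AND[min(a, b)] → w = 0.16
R4 (z=33.3): humid=0.84, empty=0.86; AND[min(a, b)] → w = 0.84
Weighted average = (0.75·95.0 + 0.67·48.6 + 0.16·13.0 + 0.84·33.3) / (0.75 + 0.67 + 0.16 + 0.84)
  = 133.8640 / 2.4200 = 55.316

55.316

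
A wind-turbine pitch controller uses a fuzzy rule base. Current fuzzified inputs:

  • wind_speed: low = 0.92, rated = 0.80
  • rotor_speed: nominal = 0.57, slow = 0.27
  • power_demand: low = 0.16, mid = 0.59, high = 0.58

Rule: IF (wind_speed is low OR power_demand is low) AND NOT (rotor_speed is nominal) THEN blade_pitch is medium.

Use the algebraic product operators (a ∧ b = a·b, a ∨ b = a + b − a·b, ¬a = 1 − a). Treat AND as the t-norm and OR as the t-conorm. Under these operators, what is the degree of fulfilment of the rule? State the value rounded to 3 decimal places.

0.401

firing strength: (low=0.92 OR low=0.16) = 0.9328; AND[a·b] with ¬nominal=1−0.57=0.43 → w = 0.4011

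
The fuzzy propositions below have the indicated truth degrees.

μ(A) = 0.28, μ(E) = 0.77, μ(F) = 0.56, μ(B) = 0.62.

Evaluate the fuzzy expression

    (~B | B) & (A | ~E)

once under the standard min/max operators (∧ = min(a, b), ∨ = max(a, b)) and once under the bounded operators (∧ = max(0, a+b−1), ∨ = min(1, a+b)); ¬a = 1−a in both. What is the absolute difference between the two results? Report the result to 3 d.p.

Under standard min/max:
  ~B = 1 − 0.62 = 0.38
  ~B | B = max(a, b) on (0.38, 0.62) = 0.62
  ~E = 1 − 0.77 = 0.23
  A | ~E = max(a, b) on (0.28, 0.23) = 0.28
  (~B | B) & (A | ~E) = min(a, b) on (0.62, 0.28) = 0.28
  → value = 0.2800
Under bounded:
  ~B = 1 − 0.62 = 0.38
  ~B | B = min(1, a+b) on (0.38, 0.62) = 1.00
  ~E = 1 − 0.77 = 0.23
  A | ~E = min(1, a+b) on (0.28, 0.23) = 0.51
  (~B | B) & (A | ~E) = max(0, a+b−1) on (1.00, 0.51) = 0.51
  → value = 0.5100
|0.2800 − 0.5100| = 0.230

0.230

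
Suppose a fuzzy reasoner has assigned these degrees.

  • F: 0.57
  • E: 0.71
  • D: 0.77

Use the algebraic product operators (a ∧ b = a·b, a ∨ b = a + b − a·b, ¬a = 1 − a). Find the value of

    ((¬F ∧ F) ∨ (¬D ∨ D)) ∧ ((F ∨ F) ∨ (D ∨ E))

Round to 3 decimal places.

¬F = 1 − 0.5700 = 0.4300
¬F ∧ F = a·b on (0.4300, 0.5700) = 0.2451
¬D = 1 − 0.7700 = 0.2300
¬D ∨ D = a + b − a·b on (0.2300, 0.7700) = 0.8229
(¬F ∧ F) ∨ (¬D ∨ D) = a + b − a·b on (0.2451, 0.8229) = 0.8663
F ∨ F = a + b − a·b on (0.5700, 0.5700) = 0.8151
D ∨ E = a + b − a·b on (0.7700, 0.7100) = 0.9333
(F ∨ F) ∨ (D ∨ E) = a + b − a·b on (0.8151, 0.9333) = 0.9877
((¬F ∧ F) ∨ (¬D ∨ D)) ∧ ((F ∨ F) ∨ (D ∨ E)) = a·b on (0.8663, 0.9877) = 0.8556

0.856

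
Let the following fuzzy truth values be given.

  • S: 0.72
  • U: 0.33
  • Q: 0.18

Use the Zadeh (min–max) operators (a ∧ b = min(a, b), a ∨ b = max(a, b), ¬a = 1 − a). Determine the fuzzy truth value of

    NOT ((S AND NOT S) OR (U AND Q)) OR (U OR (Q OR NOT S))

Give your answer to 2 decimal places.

0.72

NOT S = 1 − 0.72 = 0.28
S AND NOT S = min(a, b) on (0.72, 0.28) = 0.28
U AND Q = min(a, b) on (0.33, 0.18) = 0.18
(S AND NOT S) OR (U AND Q) = max(a, b) on (0.28, 0.18) = 0.28
NOT ((S AND NOT S) OR (U AND Q)) = 1 − 0.28 = 0.72
NOT S = 1 − 0.72 = 0.28
Q OR NOT S = max(a, b) on (0.18, 0.28) = 0.28
U OR (Q OR NOT S) = max(a, b) on (0.33, 0.28) = 0.33
NOT ((S AND NOT S) OR (U AND Q)) OR (U OR (Q OR NOT S)) = max(a, b) on (0.72, 0.33) = 0.72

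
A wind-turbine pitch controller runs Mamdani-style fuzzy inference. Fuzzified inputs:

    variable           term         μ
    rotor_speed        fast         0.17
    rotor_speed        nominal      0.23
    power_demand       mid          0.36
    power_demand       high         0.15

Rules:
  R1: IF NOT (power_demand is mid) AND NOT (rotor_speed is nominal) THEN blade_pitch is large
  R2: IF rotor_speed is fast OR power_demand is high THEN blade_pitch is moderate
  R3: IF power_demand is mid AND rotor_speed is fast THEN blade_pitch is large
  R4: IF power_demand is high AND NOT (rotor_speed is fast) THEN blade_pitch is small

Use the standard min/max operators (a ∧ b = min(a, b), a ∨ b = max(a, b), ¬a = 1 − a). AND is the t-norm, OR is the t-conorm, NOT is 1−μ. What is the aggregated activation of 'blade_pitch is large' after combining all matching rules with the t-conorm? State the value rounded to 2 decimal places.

R1: ¬mid=1−0.36=0.64, ¬nominal=1−0.23=0.77; AND[min(a, b)] → w = 0.64
R2: fast=0.17, high=0.15; OR[max(a, b)] → w = 0.17
R3: mid=0.36, fast=0.17; AND[min(a, b)] → w = 0.17
R4: high=0.15, ¬fast=1−0.17=0.83; AND[min(a, b)] → w = 0.15
Rules with consequent 'large': {R1, R3} → strengths 0.64, 0.17
Aggregate via t-conorm [max(a, b)]: 0.64

0.64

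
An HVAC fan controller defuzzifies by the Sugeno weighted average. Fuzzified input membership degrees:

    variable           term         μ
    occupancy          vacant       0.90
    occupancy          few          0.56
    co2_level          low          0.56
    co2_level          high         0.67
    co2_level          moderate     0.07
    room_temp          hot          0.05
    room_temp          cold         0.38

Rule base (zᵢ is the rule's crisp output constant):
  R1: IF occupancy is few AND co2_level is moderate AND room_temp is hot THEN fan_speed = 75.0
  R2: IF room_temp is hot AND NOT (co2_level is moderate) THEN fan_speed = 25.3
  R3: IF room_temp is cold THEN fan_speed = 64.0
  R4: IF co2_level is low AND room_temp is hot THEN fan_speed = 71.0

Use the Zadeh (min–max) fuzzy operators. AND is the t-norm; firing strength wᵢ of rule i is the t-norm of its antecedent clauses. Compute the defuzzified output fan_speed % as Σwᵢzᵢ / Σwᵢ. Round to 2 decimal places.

R1 (z=75.0): few=0.56, moderate=0.07, hot=0.05; AND[min(a, b)] → w = 0.05
R2 (z=25.3): hot=0.05, ¬moderate=1−0.07=0.93; AND[min(a, b)] → w = 0.05
R3 (z=64.0): cold=0.38 → w = 0.38
R4 (z=71.0): low=0.56, hot=0.05; AND[min(a, b)] → w = 0.05
Weighted average = (0.05·75.0 + 0.05·25.3 + 0.38·64.0 + 0.05·71.0) / (0.05 + 0.05 + 0.38 + 0.05)
  = 32.8850 / 0.5300 = 62.05

62.05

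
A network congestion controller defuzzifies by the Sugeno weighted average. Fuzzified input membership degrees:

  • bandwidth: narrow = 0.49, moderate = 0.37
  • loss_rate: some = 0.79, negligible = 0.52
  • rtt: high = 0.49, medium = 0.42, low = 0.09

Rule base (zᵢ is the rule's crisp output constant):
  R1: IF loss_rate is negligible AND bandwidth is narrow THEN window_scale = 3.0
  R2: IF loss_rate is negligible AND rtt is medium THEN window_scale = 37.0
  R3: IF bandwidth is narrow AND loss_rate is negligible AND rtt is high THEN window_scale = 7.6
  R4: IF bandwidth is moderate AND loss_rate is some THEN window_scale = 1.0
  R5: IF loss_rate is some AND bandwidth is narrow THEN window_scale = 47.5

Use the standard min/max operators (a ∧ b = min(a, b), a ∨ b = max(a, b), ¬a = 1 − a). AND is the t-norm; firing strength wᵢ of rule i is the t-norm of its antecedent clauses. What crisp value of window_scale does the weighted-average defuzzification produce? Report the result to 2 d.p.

R1 (z=3.0): negligible=0.52, narrow=0.49; AND[min(a, b)] → w = 0.49
R2 (z=37.0): negligible=0.52, medium=0.42; AND[min(a, b)] → w = 0.42
R3 (z=7.6): narrow=0.49, negligible=0.52, high=0.49; AND[min(a, b)] → w = 0.49
R4 (z=1.0): moderate=0.37, some=0.79; AND[min(a, b)] → w = 0.37
R5 (z=47.5): some=0.79, narrow=0.49; AND[min(a, b)] → w = 0.49
Weighted average = (0.49·3.0 + 0.42·37.0 + 0.49·7.6 + 0.37·1.0 + 0.49·47.5) / (0.49 + 0.42 + 0.49 + 0.37 + 0.49)
  = 44.3790 / 2.2600 = 19.64

19.64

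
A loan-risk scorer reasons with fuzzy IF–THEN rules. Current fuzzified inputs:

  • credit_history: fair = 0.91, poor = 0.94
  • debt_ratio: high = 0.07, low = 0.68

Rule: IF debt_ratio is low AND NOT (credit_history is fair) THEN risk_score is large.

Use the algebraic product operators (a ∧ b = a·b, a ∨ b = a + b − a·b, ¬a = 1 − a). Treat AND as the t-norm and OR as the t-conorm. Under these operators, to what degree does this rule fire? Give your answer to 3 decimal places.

firing strength: low=0.68, ¬fair=1−0.91=0.09; AND[a·b] → w = 0.0612

0.061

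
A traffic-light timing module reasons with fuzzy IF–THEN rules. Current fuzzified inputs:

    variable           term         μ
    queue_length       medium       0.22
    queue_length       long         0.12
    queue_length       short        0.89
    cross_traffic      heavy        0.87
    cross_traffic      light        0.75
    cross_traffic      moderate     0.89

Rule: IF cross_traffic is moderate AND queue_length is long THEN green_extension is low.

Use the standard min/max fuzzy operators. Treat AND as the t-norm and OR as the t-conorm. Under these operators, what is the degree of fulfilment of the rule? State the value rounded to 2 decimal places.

0.12

firing strength: moderate=0.89, long=0.12; AND[min(a, b)] → w = 0.12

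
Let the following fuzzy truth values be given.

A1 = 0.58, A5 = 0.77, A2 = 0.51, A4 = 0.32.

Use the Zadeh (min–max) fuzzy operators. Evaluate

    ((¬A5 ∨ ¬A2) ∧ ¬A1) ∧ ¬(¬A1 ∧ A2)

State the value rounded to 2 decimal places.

¬A5 = 1 − 0.77 = 0.23
¬A2 = 1 − 0.51 = 0.49
¬A5 ∨ ¬A2 = max(a, b) on (0.23, 0.49) = 0.49
¬A1 = 1 − 0.58 = 0.42
(¬A5 ∨ ¬A2) ∧ ¬A1 = min(a, b) on (0.49, 0.42) = 0.42
¬A1 = 1 − 0.58 = 0.42
¬A1 ∧ A2 = min(a, b) on (0.42, 0.51) = 0.42
¬(¬A1 ∧ A2) = 1 − 0.42 = 0.58
((¬A5 ∨ ¬A2) ∧ ¬A1) ∧ ¬(¬A1 ∧ A2) = min(a, b) on (0.42, 0.58) = 0.42

0.42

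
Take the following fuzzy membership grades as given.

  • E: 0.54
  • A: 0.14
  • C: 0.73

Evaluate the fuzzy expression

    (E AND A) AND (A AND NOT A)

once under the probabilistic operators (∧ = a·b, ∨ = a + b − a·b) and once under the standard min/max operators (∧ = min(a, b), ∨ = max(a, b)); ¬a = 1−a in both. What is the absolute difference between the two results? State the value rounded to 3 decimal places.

Under probabilistic:
  E AND A = a·b on (0.5400, 0.1400) = 0.0756
  NOT A = 1 − 0.1400 = 0.8600
  A AND NOT A = a·b on (0.1400, 0.8600) = 0.1204
  (E AND A) AND (A AND NOT A) = a·b on (0.0756, 0.1204) = 0.0091
  → value = 0.0091
Under standard min/max:
  E AND A = min(a, b) on (0.54, 0.14) = 0.14
  NOT A = 1 − 0.14 = 0.86
  A AND NOT A = min(a, b) on (0.14, 0.86) = 0.14
  (E AND A) AND (A AND NOT A) = min(a, b) on (0.14, 0.14) = 0.14
  → value = 0.1400
|0.0091 − 0.1400| = 0.131

0.131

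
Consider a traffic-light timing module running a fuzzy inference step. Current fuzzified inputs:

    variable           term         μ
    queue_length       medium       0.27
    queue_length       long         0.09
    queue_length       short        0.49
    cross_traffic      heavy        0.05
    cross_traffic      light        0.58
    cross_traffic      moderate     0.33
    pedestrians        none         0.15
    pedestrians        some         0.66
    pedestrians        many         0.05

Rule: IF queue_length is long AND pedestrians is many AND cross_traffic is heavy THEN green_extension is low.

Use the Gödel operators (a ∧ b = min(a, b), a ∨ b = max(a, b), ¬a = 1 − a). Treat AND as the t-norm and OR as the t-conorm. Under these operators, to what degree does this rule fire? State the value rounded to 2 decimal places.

firing strength: long=0.09, many=0.05, heavy=0.05; AND[min(a, b)] → w = 0.05

0.05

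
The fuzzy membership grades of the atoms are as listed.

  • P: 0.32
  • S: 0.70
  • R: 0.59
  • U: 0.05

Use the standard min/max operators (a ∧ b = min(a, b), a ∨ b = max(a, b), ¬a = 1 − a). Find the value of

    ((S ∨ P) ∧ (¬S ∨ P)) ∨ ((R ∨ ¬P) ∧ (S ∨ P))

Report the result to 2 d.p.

0.68

S ∨ P = max(a, b) on (0.70, 0.32) = 0.70
¬S = 1 − 0.70 = 0.30
¬S ∨ P = max(a, b) on (0.30, 0.32) = 0.32
(S ∨ P) ∧ (¬S ∨ P) = min(a, b) on (0.70, 0.32) = 0.32
¬P = 1 − 0.32 = 0.68
R ∨ ¬P = max(a, b) on (0.59, 0.68) = 0.68
S ∨ P = max(a, b) on (0.70, 0.32) = 0.70
(R ∨ ¬P) ∧ (S ∨ P) = min(a, b) on (0.68, 0.70) = 0.68
((S ∨ P) ∧ (¬S ∨ P)) ∨ ((R ∨ ¬P) ∧ (S ∨ P)) = max(a, b) on (0.32, 0.68) = 0.68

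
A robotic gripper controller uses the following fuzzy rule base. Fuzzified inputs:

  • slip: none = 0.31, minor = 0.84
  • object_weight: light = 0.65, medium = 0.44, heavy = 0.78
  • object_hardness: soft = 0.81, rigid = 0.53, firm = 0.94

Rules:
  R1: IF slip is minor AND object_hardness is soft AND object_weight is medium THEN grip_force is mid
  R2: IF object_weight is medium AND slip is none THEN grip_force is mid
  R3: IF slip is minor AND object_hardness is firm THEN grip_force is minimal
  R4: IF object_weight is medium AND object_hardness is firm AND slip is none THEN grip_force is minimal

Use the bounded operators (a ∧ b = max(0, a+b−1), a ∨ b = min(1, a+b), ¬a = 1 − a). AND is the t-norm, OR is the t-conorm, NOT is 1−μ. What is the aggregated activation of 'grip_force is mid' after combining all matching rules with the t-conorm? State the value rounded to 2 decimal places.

R1: minor=0.84, soft=0.81, medium=0.44; AND[max(0, a+b−1)] → w = 0.09
R2: medium=0.44, none=0.31; AND[max(0, a+b−1)] → w = 0.00
R3: minor=0.84, firm=0.94; AND[max(0, a+b−1)] → w = 0.78
R4: medium=0.44, firm=0.94, none=0.31; AND[max(0, a+b−1)] → w = 0.00
Rules with consequent 'mid': {R1, R2} → strengths 0.09, 0.00
Aggregate via t-conorm [min(1, a+b)]: 0.09

0.09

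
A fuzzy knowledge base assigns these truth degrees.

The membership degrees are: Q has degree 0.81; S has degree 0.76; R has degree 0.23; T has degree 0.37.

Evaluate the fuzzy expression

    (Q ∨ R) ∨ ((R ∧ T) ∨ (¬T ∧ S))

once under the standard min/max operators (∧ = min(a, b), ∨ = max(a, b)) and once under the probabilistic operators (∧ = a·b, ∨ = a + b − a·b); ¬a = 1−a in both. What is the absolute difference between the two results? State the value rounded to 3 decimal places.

0.120

Under standard min/max:
  Q ∨ R = max(a, b) on (0.81, 0.23) = 0.81
  R ∧ T = min(a, b) on (0.23, 0.37) = 0.23
  ¬T = 1 − 0.37 = 0.63
  ¬T ∧ S = min(a, b) on (0.63, 0.76) = 0.63
  (R ∧ T) ∨ (¬T ∧ S) = max(a, b) on (0.23, 0.63) = 0.63
  (Q ∨ R) ∨ ((R ∧ T) ∨ (¬T ∧ S)) = max(a, b) on (0.81, 0.63) = 0.81
  → value = 0.8100
Under probabilistic:
  Q ∨ R = a + b − a·b on (0.8100, 0.2300) = 0.8537
  R ∧ T = a·b on (0.2300, 0.3700) = 0.0851
  ¬T = 1 − 0.3700 = 0.6300
  ¬T ∧ S = a·b on (0.6300, 0.7600) = 0.4788
  (R ∧ T) ∨ (¬T ∧ S) = a + b − a·b on (0.0851, 0.4788) = 0.5232
  (Q ∨ R) ∨ ((R ∧ T) ∨ (¬T ∧ S)) = a + b − a·b on (0.8537, 0.5232) = 0.9302
  → value = 0.9302
|0.8100 − 0.9302| = 0.120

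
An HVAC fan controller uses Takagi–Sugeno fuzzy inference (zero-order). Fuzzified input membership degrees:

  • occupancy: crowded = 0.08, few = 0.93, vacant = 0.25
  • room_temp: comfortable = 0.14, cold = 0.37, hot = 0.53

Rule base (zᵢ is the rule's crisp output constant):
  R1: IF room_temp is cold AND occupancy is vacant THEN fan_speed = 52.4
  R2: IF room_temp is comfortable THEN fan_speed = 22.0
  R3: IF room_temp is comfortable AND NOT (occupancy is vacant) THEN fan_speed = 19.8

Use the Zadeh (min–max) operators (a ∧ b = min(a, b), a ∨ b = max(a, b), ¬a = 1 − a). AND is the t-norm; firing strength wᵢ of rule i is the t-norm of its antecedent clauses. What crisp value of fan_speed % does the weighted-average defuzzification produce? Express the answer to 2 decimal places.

35.76

R1 (z=52.4): cold=0.37, vacant=0.25; AND[min(a, b)] → w = 0.25
R2 (z=22.0): comfortable=0.14 → w = 0.14
R3 (z=19.8): comfortable=0.14, ¬vacant=1−0.25=0.75; AND[min(a, b)] → w = 0.14
Weighted average = (0.25·52.4 + 0.14·22.0 + 0.14·19.8) / (0.25 + 0.14 + 0.14)
  = 18.9520 / 0.5300 = 35.76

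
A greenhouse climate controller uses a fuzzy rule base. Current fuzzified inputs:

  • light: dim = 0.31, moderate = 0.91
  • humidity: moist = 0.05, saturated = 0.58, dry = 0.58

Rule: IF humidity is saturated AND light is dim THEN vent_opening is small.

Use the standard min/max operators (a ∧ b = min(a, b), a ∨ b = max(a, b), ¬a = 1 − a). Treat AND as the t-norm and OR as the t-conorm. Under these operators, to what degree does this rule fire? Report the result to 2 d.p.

firing strength: saturated=0.58, dim=0.31; AND[min(a, b)] → w = 0.31

0.31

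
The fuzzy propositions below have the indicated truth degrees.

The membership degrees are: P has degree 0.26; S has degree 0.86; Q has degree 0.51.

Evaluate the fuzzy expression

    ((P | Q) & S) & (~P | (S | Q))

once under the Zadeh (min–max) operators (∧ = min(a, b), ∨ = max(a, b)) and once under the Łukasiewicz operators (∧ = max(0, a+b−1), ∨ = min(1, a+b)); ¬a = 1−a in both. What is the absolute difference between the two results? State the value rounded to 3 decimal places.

Under Zadeh (min–max):
  P | Q = max(a, b) on (0.26, 0.51) = 0.51
  (P | Q) & S = min(a, b) on (0.51, 0.86) = 0.51
  ~P = 1 − 0.26 = 0.74
  S | Q = max(a, b) on (0.86, 0.51) = 0.86
  ~P | (S | Q) = max(a, b) on (0.74, 0.86) = 0.86
  ((P | Q) & S) & (~P | (S | Q)) = min(a, b) on (0.51, 0.86) = 0.51
  → value = 0.5100
Under Łukasiewicz:
  P | Q = min(1, a+b) on (0.26, 0.51) = 0.77
  (P | Q) & S = max(0, a+b−1) on (0.77, 0.86) = 0.63
  ~P = 1 − 0.26 = 0.74
  S | Q = min(1, a+b) on (0.86, 0.51) = 1.00
  ~P | (S | Q) = min(1, a+b) on (0.74, 1.00) = 1.00
  ((P | Q) & S) & (~P | (S | Q)) = max(0, a+b−1) on (0.63, 1.00) = 0.63
  → value = 0.6300
|0.5100 − 0.6300| = 0.120

0.120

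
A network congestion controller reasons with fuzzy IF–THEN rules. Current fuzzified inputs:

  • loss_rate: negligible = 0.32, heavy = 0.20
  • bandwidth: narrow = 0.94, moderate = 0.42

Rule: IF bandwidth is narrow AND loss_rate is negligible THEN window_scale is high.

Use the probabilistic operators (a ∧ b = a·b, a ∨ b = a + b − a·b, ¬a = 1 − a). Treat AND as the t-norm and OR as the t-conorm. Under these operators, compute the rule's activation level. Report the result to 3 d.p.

firing strength: narrow=0.94, negligible=0.32; AND[a·b] → w = 0.3008

0.301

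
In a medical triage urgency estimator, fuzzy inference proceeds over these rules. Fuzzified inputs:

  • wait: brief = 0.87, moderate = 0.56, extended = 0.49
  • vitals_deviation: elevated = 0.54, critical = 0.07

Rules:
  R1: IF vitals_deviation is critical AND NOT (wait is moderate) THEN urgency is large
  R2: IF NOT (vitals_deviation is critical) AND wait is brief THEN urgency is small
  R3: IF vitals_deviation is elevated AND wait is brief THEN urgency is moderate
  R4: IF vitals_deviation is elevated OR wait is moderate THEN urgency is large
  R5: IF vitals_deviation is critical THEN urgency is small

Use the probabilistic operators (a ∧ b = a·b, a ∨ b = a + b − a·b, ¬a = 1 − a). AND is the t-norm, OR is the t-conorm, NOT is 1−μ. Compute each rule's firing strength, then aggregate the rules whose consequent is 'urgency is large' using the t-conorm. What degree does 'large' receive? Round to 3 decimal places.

0.804

R1: critical=0.07, ¬moderate=1−0.56=0.44; AND[a·b] → w = 0.0308
R2: ¬critical=1−0.07=0.93, brief=0.87; AND[a·b] → w = 0.8091
R3: elevated=0.54, brief=0.87; AND[a·b] → w = 0.4698
R4: elevated=0.54, moderate=0.56; OR[a + b − a·b] → w = 0.7976
R5: critical=0.07 → w = 0.0700
Rules with consequent 'large': {R1, R4} → strengths 0.0308, 0.7976
Aggregate via t-conorm [a + b − a·b]: 0.8038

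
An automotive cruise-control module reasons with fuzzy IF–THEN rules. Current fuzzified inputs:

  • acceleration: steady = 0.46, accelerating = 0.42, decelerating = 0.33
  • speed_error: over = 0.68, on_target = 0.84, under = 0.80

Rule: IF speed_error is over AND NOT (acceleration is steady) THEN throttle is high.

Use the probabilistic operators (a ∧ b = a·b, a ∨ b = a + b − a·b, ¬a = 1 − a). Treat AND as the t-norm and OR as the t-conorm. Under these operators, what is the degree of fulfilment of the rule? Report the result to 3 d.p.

0.367

firing strength: over=0.68, ¬steady=1−0.46=0.54; AND[a·b] → w = 0.3672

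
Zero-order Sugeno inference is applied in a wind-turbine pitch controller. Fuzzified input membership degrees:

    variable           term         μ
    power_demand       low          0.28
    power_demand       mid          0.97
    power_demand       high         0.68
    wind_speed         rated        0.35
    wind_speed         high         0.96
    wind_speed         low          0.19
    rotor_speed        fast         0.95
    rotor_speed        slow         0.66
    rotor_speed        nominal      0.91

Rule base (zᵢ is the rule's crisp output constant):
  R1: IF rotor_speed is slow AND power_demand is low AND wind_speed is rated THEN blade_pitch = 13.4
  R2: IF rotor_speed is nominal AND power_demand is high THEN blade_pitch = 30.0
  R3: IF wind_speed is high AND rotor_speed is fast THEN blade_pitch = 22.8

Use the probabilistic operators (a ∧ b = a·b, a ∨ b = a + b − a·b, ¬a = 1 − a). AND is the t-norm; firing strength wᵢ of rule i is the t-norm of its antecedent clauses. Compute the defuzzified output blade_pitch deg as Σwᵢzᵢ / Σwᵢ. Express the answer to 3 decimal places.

R1 (z=13.4): slow=0.66, low=0.28, rated=0.35; AND[a·b] → w = 0.0647
R2 (z=30.0): nominal=0.91, high=0.68; AND[a·b] → w = 0.6188
R3 (z=22.8): high=0.96, fast=0.95; AND[a·b] → w = 0.9120
Weighted average = (0.0647·13.4 + 0.6188·30.0 + 0.9120·22.8) / (0.0647 + 0.6188 + 0.9120)
  = 40.2243 / 1.5955 = 25.211

25.211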